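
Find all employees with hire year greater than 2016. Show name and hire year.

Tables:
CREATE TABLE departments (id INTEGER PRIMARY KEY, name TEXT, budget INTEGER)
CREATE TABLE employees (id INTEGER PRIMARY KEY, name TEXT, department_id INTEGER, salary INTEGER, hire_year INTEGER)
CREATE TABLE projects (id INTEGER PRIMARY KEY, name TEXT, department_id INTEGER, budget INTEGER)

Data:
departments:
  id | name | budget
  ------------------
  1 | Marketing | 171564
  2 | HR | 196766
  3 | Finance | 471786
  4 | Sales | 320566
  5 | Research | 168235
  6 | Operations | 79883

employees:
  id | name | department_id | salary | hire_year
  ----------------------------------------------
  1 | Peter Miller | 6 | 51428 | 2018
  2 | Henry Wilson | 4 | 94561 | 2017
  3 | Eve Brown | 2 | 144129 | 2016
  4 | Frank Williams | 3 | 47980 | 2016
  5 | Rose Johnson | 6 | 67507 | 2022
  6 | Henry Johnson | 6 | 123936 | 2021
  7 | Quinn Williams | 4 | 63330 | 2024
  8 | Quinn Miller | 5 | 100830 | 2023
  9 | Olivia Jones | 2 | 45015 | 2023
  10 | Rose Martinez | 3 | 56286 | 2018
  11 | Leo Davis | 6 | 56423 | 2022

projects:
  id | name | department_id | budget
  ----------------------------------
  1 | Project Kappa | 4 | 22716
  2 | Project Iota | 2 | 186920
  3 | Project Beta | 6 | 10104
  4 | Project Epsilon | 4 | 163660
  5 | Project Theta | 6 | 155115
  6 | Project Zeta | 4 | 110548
SELECT name, hire_year FROM employees WHERE hire_year > 2016

Execution result:
name | hire_year
Peter Miller | 2018
Henry Wilson | 2017
Rose Johnson | 2022
Henry Johnson | 2021
Quinn Williams | 2024
Quinn Miller | 2023
Olivia Jones | 2023
Rose Martinez | 2018
Leo Davis | 2022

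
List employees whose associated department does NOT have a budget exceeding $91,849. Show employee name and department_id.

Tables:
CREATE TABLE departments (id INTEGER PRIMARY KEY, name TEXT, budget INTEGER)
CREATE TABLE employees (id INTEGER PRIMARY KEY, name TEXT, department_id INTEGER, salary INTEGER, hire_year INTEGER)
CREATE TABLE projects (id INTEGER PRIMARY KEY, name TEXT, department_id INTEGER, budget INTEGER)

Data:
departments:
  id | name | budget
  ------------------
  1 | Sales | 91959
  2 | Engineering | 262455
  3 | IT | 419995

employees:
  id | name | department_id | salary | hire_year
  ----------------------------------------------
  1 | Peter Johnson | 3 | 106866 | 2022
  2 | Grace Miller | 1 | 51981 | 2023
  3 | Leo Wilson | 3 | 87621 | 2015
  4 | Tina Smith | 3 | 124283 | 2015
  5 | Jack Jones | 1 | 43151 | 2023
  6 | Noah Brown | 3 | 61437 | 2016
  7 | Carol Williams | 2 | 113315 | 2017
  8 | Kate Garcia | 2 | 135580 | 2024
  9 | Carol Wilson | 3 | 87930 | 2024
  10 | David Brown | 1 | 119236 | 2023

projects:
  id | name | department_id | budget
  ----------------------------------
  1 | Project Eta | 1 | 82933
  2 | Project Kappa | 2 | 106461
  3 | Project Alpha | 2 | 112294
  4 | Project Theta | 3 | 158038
SELECT name, department_id FROM employees WHERE department_id NOT IN (SELECT id FROM departments WHERE budget > 91849)

Execution result:
(no rows)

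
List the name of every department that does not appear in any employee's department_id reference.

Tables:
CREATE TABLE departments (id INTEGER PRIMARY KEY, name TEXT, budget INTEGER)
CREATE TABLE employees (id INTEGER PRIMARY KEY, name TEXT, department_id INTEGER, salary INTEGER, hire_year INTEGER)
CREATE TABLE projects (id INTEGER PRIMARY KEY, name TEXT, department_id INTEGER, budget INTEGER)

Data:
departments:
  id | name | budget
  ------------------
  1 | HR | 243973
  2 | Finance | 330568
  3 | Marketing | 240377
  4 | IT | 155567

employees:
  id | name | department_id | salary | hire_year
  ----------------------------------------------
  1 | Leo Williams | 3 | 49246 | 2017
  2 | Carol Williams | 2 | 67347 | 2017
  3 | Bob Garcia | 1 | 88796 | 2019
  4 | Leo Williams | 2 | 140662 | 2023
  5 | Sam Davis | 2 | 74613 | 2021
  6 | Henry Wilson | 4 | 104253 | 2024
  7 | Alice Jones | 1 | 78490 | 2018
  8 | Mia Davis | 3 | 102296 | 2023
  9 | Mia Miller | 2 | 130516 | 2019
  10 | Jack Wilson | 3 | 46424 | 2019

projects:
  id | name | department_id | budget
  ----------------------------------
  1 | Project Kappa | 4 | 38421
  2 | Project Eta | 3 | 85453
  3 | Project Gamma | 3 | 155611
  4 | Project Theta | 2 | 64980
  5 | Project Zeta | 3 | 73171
SELECT p.name FROM departments p LEFT JOIN employees c ON c.department_id = p.id WHERE c.id IS NULL

Execution result:
(no rows)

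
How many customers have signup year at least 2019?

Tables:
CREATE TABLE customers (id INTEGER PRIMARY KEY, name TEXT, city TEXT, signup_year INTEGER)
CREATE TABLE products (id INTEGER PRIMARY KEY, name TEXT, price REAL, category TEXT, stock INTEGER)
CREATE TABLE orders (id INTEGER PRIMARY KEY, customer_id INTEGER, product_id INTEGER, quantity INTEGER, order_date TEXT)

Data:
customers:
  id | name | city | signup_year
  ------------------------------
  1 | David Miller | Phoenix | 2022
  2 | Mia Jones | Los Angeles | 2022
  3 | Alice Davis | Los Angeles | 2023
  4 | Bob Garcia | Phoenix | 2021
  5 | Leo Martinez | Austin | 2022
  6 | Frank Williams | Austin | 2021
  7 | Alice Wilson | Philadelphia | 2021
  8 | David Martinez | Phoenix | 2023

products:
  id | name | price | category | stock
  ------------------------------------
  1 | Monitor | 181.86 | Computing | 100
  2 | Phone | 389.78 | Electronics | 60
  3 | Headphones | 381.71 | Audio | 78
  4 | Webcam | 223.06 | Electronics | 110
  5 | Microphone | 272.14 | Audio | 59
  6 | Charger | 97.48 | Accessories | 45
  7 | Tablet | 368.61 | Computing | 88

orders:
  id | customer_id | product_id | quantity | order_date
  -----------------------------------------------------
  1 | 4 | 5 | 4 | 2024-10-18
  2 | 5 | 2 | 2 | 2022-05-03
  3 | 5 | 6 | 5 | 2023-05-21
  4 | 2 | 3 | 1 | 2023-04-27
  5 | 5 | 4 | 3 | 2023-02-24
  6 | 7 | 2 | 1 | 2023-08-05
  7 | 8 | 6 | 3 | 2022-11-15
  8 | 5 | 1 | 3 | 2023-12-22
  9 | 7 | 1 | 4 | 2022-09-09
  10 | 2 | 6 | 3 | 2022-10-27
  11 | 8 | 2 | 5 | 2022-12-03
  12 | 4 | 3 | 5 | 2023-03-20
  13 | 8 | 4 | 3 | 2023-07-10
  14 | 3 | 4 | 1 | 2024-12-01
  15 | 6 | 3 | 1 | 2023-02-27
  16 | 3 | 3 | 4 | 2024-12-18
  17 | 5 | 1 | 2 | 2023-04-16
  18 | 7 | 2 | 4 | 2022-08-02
SELECT COUNT(*) FROM customers WHERE signup_year >= 2019

Execution result:
8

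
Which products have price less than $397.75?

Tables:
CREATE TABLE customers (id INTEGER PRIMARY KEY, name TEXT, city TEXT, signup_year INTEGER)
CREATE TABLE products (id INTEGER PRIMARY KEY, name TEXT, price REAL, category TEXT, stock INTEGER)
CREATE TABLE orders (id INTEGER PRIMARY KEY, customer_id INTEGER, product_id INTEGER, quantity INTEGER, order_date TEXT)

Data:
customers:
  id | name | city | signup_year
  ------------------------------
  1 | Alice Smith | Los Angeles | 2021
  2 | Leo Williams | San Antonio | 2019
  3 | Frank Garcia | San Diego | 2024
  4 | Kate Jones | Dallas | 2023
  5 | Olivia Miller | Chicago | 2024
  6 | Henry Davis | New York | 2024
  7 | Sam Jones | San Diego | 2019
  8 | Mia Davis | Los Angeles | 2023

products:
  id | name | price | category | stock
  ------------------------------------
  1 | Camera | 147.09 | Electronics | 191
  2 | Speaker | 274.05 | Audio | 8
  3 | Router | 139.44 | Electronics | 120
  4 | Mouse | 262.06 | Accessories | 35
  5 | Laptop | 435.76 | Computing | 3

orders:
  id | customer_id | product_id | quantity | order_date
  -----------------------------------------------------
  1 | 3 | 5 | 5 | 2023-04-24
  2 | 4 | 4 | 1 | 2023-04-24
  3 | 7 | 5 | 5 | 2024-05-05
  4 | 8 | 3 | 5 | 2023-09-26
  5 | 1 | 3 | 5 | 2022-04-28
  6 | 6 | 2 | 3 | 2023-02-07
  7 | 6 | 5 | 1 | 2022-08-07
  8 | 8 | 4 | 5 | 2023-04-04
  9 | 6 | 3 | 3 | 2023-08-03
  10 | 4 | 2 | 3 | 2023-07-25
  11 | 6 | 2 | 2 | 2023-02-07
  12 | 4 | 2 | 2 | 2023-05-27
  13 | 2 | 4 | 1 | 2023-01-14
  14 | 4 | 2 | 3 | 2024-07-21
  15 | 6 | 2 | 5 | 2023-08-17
SELECT name, price FROM products WHERE price < 397.75

Execution result:
name | price
Camera | 147.09
Speaker | 274.05
Router | 139.44
Mouse | 262.06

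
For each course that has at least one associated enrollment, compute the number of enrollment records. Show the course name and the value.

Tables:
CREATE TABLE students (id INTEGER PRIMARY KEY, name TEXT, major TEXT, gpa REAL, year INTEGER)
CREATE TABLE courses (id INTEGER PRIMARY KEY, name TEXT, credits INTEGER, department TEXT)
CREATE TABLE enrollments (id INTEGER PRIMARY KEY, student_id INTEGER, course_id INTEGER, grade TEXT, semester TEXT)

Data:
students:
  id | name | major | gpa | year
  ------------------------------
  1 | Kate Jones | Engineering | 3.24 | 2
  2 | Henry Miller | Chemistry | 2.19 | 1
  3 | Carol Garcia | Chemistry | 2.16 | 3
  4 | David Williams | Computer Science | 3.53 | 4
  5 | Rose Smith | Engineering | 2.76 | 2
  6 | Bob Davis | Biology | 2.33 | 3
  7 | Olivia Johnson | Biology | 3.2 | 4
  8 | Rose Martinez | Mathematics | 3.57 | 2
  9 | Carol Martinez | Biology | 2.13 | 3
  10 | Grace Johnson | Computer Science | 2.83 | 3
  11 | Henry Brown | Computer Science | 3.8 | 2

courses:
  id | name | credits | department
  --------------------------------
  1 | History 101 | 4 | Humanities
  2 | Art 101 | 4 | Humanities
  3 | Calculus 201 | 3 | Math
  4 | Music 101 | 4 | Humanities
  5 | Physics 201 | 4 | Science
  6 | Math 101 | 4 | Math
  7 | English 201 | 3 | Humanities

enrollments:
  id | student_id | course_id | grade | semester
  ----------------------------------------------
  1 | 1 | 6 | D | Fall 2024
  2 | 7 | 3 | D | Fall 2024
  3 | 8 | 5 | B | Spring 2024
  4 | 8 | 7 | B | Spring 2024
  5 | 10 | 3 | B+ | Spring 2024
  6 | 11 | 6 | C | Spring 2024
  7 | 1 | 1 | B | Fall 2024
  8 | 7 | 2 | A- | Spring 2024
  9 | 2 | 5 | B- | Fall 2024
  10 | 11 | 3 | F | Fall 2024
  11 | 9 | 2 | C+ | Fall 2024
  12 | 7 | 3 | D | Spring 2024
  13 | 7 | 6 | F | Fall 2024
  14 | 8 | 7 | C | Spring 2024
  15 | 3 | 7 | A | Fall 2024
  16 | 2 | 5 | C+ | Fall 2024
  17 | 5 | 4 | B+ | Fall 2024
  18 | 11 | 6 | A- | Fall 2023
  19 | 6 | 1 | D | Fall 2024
SELECT p.name, COUNT(*) AS n FROM enrollments c JOIN courses p ON c.course_id = p.id GROUP BY p.id, p.name

Execution result:
name | n
History 101 | 2
Art 101 | 2
Calculus 201 | 4
Music 101 | 1
Physics 201 | 3
Math 101 | 4
English 201 | 3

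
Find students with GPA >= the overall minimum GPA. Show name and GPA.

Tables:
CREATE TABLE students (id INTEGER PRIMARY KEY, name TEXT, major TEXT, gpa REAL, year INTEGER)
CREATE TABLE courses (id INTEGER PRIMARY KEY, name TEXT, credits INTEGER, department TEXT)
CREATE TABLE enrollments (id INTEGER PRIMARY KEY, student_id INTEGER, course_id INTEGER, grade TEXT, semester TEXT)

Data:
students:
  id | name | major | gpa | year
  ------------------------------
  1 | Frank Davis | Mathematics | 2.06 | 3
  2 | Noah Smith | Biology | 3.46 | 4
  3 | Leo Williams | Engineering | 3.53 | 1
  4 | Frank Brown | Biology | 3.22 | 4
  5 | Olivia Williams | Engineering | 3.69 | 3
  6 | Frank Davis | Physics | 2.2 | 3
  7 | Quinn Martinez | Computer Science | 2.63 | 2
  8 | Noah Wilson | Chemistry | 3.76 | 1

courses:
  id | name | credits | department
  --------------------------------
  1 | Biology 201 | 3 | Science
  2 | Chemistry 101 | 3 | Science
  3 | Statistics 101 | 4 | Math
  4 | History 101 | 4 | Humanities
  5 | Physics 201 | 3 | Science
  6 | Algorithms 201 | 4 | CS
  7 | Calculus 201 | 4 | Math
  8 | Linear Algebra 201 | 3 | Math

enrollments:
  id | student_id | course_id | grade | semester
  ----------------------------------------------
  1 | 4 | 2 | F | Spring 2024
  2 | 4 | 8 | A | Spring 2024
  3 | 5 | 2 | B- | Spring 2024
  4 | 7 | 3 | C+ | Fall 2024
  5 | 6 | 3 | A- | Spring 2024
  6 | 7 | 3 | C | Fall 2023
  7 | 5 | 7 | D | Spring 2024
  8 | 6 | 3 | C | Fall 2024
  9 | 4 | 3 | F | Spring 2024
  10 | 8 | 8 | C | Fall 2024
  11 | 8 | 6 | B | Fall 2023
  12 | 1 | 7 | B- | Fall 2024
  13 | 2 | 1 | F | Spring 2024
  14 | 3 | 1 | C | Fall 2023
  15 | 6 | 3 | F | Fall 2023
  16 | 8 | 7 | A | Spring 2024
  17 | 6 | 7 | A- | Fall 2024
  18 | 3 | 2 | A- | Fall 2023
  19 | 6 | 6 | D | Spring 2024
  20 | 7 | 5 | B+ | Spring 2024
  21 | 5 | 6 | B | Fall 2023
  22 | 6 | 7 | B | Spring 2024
SELECT name, gpa FROM students WHERE gpa >= (SELECT MIN(gpa) FROM students)

Execution result:
name | gpa
Frank Davis | 2.06
Noah Smith | 3.46
Leo Williams | 3.53
Frank Brown | 3.22
Olivia Williams | 3.69
Frank Davis | 2.20
Quinn Martinez | 2.63
Noah Wilson | 3.76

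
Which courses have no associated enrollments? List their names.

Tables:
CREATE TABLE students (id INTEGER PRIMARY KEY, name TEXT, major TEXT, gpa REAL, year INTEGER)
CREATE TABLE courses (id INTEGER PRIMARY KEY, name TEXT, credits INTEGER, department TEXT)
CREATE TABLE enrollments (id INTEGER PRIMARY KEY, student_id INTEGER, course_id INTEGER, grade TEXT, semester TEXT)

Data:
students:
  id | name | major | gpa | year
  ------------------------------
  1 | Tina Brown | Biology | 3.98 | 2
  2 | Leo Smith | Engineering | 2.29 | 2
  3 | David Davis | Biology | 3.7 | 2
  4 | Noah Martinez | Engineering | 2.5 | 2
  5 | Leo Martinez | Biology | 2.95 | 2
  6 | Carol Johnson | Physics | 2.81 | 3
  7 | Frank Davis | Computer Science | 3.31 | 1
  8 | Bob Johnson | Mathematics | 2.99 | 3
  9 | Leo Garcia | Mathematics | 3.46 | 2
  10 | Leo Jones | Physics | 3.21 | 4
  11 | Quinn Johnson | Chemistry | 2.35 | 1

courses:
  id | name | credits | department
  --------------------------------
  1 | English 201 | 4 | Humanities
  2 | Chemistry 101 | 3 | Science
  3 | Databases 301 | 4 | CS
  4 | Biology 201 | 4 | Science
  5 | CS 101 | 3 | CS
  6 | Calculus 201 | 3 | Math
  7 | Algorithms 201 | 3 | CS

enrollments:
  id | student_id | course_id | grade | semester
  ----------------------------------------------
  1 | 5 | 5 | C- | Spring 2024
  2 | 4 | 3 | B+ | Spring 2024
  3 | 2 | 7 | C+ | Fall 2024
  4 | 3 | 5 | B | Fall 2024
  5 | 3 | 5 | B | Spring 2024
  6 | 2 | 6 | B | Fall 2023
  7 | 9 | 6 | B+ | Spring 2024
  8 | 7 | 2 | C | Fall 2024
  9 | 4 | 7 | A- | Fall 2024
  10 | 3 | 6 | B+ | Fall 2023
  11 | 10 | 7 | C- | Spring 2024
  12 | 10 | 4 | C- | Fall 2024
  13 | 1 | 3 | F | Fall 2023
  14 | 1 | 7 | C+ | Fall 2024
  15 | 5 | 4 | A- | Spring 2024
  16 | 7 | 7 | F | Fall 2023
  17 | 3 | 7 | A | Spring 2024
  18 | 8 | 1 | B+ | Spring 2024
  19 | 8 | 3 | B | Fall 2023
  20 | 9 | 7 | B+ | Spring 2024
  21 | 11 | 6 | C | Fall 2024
SELECT p.name FROM courses p LEFT JOIN enrollments c ON c.course_id = p.id WHERE c.id IS NULL

Execution result:
(no rows)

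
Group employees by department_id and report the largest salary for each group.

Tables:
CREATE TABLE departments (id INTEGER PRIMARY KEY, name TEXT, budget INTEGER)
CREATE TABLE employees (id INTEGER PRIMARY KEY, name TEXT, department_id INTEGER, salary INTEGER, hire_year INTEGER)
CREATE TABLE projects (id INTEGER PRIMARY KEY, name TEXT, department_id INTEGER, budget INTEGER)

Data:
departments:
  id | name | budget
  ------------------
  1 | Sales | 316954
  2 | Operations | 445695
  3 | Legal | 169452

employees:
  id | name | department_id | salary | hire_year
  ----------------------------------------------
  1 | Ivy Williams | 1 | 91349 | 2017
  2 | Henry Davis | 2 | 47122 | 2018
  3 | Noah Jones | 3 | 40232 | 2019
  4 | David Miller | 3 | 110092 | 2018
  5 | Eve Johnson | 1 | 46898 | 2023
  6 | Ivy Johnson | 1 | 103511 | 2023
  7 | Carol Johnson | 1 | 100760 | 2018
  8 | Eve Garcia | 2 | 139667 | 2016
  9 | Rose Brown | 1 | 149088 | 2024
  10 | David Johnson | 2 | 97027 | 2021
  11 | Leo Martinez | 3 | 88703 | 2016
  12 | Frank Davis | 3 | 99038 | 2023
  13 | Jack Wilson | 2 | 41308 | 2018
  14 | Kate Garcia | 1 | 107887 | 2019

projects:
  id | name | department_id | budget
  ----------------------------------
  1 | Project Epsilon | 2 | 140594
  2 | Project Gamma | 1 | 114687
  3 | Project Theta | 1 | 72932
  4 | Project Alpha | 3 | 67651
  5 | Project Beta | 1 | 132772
SELECT department_id, MAX(salary) AS max_salary FROM employees GROUP BY department_id

Execution result:
department_id | max_salary
1 | 149088
2 | 139667
3 | 110092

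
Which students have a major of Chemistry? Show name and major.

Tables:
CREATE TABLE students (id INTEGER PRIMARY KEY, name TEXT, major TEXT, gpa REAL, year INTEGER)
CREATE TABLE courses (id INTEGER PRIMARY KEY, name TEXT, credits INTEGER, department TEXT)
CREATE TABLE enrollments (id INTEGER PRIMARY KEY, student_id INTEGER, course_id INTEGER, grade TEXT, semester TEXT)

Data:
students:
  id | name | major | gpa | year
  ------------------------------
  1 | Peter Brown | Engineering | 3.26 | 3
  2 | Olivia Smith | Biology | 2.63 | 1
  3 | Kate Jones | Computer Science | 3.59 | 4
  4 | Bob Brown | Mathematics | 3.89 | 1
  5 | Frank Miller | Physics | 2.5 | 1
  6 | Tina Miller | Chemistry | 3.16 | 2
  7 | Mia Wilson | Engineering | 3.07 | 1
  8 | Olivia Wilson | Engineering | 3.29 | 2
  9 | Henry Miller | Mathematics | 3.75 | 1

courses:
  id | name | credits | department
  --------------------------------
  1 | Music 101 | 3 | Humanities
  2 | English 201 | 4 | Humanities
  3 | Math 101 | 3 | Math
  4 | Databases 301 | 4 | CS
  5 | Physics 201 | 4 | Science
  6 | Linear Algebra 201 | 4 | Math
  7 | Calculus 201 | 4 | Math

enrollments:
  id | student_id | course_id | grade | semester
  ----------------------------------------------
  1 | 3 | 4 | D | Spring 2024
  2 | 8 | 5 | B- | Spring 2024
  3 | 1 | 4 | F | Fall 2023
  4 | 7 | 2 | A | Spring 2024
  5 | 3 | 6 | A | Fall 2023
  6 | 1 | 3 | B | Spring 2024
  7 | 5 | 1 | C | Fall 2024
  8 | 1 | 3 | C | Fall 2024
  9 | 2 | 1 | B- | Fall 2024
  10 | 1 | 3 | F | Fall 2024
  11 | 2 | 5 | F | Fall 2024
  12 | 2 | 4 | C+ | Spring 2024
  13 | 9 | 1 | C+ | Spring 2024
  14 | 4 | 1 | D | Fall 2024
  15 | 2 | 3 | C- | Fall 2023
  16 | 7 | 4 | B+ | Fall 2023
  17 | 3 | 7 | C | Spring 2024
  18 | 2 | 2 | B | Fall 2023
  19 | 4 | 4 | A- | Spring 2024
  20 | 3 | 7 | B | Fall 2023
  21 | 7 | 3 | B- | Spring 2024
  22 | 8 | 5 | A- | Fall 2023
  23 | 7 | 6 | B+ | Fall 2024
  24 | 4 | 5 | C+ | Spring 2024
SELECT name, major FROM students WHERE major = 'Chemistry'

Execution result:
name | major
Tina Miller | Chemistry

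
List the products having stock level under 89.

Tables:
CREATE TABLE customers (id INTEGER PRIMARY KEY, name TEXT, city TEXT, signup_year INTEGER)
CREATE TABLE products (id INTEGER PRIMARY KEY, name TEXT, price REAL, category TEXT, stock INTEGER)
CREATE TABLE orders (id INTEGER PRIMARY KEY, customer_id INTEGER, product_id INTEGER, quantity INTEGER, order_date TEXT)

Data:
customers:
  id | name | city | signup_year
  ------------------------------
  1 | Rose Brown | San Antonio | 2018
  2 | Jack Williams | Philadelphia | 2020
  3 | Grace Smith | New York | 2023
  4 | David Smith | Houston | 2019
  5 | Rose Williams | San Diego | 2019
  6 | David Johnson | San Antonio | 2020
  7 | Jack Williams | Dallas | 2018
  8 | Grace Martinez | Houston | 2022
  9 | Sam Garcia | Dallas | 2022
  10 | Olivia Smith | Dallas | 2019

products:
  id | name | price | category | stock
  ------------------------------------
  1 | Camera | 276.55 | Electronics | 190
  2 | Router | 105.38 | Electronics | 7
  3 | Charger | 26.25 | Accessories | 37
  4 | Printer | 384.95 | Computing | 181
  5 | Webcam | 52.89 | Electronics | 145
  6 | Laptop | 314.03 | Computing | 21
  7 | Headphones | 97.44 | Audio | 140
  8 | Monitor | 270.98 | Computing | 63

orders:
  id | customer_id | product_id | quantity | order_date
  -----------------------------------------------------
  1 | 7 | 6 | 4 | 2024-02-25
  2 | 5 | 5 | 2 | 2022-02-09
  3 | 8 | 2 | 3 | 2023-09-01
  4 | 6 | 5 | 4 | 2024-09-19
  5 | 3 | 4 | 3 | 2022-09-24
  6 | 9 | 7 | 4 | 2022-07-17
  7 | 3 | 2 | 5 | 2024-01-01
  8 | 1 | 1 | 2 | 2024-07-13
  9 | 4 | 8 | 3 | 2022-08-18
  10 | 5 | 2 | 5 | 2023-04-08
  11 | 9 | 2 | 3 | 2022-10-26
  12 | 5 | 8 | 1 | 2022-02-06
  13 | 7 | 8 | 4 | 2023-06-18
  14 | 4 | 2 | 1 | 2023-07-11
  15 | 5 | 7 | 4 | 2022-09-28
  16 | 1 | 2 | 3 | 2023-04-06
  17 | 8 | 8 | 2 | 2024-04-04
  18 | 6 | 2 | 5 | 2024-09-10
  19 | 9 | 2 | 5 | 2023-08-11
SELECT name, stock FROM products WHERE stock < 89

Execution result:
name | stock
Router | 7
Charger | 37
Laptop | 21
Monitor | 63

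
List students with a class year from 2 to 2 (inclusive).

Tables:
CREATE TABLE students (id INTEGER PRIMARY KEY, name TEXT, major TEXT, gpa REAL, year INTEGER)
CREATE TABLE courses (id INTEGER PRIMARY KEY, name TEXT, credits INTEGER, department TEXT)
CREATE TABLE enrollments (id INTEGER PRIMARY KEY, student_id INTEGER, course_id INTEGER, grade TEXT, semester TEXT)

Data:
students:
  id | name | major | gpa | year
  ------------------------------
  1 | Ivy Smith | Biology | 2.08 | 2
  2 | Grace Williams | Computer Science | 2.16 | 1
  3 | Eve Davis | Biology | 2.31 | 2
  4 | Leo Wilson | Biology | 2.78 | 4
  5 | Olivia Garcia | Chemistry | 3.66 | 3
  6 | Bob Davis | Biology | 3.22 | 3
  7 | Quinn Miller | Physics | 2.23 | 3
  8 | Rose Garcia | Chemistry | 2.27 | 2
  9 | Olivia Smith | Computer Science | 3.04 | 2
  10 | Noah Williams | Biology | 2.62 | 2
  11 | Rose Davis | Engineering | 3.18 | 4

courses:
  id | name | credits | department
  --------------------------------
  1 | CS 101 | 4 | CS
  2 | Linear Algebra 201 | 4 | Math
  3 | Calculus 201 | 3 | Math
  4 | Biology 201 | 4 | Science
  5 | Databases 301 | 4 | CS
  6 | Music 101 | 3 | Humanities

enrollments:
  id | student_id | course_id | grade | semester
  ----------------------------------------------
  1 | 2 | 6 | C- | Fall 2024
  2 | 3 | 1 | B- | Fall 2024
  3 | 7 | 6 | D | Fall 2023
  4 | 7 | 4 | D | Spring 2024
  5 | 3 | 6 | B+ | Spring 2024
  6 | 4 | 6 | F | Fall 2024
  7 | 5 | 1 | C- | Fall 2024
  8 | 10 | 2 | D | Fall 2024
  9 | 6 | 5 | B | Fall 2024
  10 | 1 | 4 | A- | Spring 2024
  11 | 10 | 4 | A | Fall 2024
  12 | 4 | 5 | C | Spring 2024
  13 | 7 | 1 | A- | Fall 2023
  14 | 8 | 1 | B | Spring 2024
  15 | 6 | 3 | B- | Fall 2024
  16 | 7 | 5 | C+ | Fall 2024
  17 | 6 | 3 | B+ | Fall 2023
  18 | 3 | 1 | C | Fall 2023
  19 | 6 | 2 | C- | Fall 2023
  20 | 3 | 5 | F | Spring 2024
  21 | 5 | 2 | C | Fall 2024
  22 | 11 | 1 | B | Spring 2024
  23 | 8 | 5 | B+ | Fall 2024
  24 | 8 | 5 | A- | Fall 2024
SELECT name, year FROM students WHERE year BETWEEN 2 AND 2

Execution result:
name | year
Ivy Smith | 2
Eve Davis | 2
Rose Garcia | 2
Olivia Smith | 2
Noah Williams | 2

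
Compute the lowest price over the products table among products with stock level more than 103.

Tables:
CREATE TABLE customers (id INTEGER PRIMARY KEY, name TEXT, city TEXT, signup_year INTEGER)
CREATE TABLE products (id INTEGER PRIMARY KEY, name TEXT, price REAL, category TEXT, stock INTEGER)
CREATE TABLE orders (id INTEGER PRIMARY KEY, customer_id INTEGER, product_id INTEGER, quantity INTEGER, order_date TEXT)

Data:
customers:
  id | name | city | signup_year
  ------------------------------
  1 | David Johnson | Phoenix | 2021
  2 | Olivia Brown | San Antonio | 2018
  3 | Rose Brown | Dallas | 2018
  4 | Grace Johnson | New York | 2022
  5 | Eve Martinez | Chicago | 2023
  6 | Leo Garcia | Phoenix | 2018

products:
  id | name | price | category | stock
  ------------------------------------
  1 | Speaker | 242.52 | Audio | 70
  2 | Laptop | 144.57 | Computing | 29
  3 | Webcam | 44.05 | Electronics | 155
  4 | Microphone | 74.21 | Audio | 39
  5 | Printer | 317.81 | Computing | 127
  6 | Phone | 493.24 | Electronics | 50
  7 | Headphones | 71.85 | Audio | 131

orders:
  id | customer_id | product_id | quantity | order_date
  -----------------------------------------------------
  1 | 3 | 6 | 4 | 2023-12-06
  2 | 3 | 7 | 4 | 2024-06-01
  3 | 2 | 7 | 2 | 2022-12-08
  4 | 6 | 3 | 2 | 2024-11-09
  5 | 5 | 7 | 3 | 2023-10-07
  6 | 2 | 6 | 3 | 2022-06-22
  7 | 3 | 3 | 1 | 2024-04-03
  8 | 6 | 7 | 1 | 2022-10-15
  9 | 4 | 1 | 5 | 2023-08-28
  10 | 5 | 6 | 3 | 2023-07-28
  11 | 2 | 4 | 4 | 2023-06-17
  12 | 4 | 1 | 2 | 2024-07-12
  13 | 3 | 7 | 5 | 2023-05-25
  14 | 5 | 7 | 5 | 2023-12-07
SELECT MIN(price) FROM products WHERE stock > 103

Execution result:
44.05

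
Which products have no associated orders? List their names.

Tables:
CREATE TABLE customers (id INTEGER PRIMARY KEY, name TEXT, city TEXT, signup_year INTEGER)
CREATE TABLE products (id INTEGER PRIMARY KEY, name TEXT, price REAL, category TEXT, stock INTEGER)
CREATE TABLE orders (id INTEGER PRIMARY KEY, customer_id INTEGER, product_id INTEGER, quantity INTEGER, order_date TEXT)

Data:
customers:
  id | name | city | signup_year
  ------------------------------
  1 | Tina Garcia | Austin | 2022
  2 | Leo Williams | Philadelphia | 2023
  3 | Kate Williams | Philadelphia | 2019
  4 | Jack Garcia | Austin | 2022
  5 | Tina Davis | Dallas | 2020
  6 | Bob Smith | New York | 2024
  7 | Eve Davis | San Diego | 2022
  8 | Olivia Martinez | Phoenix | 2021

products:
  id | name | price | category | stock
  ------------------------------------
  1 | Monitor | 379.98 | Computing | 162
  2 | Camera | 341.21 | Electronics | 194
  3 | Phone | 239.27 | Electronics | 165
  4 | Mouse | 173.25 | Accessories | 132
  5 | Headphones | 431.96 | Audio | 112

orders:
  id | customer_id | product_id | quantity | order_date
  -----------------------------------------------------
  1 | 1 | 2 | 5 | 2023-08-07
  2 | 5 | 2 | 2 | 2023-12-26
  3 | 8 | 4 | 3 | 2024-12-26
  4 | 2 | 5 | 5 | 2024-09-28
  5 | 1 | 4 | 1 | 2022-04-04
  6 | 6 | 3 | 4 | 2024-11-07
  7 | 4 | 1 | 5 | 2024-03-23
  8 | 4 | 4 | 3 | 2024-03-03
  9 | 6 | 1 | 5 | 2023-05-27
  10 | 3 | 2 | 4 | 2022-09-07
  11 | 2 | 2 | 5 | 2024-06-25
SELECT p.name FROM products p LEFT JOIN orders c ON c.product_id = p.id WHERE c.id IS NULL

Execution result:
(no rows)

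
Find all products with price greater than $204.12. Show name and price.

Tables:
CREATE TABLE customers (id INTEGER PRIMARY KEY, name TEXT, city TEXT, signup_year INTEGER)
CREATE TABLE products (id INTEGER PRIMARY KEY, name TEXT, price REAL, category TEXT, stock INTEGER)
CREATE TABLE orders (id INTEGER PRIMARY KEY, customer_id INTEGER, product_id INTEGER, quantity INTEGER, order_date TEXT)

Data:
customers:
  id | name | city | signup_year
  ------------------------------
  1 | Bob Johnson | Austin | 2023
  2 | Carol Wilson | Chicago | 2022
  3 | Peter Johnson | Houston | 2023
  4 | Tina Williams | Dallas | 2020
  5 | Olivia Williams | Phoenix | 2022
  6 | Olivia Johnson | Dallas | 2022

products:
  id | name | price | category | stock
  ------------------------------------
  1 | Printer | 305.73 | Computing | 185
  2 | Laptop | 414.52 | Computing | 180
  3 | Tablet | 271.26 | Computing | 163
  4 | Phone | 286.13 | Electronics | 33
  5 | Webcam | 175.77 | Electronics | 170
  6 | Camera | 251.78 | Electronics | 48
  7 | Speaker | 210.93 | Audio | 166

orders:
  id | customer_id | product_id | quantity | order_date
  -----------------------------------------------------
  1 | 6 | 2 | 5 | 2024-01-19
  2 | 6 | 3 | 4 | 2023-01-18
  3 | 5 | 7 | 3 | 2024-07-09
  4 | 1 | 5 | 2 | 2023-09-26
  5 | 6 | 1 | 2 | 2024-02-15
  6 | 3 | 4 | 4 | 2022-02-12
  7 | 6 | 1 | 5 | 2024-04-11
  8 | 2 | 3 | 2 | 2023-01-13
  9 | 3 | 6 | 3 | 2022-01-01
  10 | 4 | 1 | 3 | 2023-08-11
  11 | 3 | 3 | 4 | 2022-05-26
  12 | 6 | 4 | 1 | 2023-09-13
SELECT name, price FROM products WHERE price > 204.12

Execution result:
name | price
Printer | 305.73
Laptop | 414.52
Tablet | 271.26
Phone | 286.13
Camera | 251.78
Speaker | 210.93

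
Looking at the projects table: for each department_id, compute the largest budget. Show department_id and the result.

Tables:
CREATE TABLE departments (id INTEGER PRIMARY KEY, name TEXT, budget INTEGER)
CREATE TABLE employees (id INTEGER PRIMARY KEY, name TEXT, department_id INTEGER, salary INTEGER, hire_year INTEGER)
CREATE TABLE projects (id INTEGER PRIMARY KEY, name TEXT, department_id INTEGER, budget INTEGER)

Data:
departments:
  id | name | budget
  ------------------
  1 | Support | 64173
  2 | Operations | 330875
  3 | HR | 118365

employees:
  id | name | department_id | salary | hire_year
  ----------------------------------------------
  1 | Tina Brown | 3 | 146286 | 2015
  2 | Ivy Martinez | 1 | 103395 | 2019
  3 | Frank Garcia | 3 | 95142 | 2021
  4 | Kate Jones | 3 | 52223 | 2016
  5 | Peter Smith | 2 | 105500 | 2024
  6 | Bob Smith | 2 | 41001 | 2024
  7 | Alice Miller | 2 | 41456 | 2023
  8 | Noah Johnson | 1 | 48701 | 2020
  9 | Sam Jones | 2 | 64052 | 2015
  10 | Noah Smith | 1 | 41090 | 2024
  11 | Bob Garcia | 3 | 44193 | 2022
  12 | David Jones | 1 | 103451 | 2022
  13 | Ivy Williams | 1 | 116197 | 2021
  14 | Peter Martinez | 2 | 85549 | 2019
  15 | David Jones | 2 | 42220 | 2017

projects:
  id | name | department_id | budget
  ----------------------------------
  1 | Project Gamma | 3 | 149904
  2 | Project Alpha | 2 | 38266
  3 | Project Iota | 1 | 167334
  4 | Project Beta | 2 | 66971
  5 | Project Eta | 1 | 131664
SELECT department_id, MAX(budget) AS max_budget FROM projects GROUP BY department_id

Execution result:
department_id | max_budget
1 | 167334
2 | 66971
3 | 149904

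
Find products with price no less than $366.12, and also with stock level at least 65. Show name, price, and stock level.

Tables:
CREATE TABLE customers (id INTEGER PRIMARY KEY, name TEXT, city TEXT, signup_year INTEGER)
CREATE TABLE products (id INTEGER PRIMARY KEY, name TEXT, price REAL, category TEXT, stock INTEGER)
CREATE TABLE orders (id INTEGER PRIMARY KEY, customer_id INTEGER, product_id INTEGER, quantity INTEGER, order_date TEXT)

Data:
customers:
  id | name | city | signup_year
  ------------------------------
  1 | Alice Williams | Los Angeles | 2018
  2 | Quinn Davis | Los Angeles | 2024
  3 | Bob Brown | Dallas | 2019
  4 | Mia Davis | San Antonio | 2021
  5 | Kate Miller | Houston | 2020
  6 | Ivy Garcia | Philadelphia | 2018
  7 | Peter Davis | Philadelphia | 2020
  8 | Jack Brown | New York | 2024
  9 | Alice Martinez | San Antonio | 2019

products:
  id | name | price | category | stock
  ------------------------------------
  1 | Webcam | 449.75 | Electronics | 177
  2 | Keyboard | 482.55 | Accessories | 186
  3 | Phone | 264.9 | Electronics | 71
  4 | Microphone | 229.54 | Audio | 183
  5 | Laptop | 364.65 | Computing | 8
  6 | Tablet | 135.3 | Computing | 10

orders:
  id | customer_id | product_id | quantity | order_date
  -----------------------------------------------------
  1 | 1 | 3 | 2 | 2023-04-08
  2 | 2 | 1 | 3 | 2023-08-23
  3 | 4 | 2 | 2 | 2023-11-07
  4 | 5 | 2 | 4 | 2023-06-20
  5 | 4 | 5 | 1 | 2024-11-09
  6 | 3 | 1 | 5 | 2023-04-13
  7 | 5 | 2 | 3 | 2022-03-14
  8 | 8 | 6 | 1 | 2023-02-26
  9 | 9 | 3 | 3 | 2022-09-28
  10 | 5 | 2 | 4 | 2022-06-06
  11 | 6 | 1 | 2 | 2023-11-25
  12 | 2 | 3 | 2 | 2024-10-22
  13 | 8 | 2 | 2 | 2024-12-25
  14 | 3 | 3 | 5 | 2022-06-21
SELECT name, price, stock FROM products WHERE price >= 366.12 AND stock >= 65

Execution result:
name | price | stock
Webcam | 449.75 | 177
Keyboard | 482.55 | 186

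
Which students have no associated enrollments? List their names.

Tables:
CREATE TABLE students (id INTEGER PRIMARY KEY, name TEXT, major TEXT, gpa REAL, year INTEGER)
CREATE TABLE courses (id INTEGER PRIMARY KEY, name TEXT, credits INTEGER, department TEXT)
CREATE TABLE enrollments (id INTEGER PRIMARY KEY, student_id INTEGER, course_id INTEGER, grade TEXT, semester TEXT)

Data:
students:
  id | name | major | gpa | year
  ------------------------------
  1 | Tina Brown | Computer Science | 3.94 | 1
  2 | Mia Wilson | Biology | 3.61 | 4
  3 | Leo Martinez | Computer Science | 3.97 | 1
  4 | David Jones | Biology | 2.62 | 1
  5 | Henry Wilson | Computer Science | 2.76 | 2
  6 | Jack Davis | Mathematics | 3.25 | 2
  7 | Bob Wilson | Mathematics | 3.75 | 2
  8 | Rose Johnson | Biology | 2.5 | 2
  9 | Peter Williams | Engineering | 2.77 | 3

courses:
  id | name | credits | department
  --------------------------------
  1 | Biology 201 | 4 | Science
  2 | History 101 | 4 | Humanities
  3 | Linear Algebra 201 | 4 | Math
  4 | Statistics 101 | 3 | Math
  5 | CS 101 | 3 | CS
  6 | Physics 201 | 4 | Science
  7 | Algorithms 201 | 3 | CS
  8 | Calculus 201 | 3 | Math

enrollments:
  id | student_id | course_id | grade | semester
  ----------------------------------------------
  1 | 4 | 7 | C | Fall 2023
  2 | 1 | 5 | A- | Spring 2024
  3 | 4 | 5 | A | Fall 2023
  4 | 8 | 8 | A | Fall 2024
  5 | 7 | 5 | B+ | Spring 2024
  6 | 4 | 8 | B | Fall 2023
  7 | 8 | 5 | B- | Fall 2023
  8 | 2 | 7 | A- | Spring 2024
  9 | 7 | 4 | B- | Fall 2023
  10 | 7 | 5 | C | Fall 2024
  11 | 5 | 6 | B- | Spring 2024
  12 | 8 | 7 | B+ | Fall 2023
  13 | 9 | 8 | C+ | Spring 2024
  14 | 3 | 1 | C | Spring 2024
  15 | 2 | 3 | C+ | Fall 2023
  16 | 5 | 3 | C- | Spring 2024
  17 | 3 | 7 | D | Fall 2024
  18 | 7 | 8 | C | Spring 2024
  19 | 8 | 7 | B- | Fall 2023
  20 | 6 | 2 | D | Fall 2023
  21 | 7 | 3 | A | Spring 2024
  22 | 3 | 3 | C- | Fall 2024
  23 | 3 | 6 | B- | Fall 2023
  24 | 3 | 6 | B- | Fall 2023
SELECT p.name FROM students p LEFT JOIN enrollments c ON c.student_id = p.id WHERE c.id IS NULL

Execution result:
(no rows)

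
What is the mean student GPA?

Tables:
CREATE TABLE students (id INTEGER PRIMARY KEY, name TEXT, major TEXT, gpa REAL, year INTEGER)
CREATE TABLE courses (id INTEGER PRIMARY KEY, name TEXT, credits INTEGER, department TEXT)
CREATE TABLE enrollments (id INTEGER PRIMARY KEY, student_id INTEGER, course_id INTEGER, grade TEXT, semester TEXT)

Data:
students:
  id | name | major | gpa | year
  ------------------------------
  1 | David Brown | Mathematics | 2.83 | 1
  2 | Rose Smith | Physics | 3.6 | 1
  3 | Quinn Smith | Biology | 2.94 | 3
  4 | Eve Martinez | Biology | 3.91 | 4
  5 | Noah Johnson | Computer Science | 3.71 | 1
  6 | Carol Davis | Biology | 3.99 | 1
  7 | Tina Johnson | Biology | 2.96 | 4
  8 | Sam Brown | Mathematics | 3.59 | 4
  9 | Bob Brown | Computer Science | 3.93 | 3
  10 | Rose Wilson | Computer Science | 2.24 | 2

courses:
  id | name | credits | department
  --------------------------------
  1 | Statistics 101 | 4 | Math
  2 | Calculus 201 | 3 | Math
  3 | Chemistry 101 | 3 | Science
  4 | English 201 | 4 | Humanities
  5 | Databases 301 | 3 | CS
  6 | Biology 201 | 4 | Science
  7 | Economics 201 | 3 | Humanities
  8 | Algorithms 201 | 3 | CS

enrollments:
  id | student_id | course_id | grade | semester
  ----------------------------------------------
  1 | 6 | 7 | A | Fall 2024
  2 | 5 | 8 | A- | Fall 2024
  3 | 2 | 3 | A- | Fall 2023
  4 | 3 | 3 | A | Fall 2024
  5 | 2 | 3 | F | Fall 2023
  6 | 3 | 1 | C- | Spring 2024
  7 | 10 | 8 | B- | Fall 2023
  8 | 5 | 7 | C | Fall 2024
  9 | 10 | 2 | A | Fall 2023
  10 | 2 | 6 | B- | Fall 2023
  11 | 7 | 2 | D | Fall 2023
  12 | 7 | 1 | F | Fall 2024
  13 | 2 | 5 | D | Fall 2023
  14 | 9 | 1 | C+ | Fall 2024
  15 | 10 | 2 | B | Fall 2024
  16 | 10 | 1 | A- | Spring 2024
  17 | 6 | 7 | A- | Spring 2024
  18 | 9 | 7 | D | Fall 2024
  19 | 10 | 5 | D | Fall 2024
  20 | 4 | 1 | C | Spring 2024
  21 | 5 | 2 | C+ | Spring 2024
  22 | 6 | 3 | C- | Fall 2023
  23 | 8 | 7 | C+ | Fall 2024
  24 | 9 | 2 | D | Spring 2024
SELECT AVG(gpa) FROM students

Execution result:
3.37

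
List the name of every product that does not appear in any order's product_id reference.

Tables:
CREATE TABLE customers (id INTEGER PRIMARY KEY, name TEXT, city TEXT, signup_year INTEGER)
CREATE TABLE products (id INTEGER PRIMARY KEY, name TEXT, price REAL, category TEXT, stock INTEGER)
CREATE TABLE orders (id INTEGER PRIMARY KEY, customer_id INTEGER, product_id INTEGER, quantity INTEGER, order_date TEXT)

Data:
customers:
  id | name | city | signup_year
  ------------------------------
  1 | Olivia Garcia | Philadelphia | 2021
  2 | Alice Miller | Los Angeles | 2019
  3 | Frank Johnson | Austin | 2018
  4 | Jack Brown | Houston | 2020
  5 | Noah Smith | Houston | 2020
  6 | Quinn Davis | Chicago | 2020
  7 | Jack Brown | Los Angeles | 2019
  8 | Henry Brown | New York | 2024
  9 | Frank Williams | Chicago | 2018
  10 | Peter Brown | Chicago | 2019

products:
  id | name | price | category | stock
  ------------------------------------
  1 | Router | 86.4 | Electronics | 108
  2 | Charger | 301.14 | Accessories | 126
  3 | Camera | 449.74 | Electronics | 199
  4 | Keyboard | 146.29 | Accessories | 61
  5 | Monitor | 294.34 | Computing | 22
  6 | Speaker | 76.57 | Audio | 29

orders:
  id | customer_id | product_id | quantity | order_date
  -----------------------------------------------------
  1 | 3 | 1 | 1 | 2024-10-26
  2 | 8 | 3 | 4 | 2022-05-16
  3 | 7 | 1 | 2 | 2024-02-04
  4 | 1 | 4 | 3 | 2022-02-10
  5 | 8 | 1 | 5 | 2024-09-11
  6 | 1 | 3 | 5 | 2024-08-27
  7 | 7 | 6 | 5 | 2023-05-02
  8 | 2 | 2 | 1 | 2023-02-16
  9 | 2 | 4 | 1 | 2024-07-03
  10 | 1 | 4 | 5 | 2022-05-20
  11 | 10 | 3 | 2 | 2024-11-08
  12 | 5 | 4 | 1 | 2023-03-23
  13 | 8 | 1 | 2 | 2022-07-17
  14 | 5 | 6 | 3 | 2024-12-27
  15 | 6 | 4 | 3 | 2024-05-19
SELECT p.name FROM products p LEFT JOIN orders c ON c.product_id = p.id WHERE c.id IS NULL

Execution result:
Monitor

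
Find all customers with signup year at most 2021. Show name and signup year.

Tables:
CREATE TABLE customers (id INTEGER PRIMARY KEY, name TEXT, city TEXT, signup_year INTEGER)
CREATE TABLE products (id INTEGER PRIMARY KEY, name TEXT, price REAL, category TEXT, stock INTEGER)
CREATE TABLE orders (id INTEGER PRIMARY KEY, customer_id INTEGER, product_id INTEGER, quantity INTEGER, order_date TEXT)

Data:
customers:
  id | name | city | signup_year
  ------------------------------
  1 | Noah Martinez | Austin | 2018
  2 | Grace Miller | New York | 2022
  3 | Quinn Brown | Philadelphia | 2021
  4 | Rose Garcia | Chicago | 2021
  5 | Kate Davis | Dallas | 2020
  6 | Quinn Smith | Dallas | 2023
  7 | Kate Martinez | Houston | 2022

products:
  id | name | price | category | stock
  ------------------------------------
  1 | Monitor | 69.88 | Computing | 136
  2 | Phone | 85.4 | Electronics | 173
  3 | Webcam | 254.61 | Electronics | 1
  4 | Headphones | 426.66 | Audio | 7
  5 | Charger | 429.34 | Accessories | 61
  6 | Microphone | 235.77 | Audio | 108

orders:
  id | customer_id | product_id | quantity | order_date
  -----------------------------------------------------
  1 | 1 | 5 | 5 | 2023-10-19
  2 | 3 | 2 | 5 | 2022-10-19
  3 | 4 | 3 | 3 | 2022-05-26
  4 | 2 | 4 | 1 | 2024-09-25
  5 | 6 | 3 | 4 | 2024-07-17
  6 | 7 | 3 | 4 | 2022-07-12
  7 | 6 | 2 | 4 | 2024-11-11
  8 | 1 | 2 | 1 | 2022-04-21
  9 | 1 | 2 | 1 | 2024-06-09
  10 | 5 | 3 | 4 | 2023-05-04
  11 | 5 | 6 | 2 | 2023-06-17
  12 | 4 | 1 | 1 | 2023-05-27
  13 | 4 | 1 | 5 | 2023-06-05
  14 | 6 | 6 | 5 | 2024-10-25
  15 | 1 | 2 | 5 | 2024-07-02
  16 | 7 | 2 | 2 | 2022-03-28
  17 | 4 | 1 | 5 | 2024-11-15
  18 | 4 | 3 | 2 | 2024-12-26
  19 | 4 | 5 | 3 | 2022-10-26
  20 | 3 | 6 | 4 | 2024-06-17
SELECT name, signup_year FROM customers WHERE signup_year <= 2021

Execution result:
name | signup_year
Noah Martinez | 2018
Quinn Brown | 2021
Rose Garcia | 2021
Kate Davis | 2020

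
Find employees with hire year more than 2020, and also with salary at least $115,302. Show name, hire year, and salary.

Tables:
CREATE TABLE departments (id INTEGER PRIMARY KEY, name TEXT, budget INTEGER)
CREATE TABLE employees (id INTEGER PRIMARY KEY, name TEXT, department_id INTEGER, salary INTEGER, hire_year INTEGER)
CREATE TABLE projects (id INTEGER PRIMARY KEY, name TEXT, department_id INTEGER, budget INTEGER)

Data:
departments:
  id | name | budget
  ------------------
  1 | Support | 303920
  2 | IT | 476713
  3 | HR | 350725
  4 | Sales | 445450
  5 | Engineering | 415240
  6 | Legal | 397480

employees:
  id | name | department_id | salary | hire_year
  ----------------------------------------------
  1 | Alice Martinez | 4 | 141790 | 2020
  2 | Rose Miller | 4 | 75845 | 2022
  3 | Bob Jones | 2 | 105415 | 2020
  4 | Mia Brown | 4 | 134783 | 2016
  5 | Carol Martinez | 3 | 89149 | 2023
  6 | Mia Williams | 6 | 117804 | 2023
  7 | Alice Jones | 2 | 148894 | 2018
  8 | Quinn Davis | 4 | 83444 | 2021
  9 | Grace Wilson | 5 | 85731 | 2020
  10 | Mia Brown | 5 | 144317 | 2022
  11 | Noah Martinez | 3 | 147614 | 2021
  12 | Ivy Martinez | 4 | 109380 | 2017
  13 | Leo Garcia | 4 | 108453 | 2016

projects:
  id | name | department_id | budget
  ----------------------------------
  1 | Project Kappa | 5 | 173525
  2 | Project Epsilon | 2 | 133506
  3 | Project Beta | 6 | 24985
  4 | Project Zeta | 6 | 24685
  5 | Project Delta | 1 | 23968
SELECT name, hire_year, salary FROM employees WHERE hire_year > 2020 AND salary >= 115302

Execution result:
name | hire_year | salary
Mia Williams | 2023 | 117804
Mia Brown | 2022 | 144317
Noah Martinez | 2021 | 147614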